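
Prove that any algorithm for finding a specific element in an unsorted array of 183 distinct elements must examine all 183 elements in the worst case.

Adversary argument: if the algorithm examines fewer than 183 elements, the adversary places the target in an unexamined position. The algorithm cannot distinguish 'not present' from 'in unexamined position'.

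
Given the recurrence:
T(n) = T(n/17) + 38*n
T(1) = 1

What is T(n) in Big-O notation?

Geometric series: 38*n*(1 + 1/17 + 1/17^2 + ...) = O(n). T(n) = O(n).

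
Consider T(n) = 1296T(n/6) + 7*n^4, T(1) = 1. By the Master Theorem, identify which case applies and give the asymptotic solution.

a=1296, b=6, f(n)=7*n^4.
log_6(1296) = 4, so n^(log_b(a)) = n^4.
f(n) = Theta(n^4), so Case 2 applies.
T(n) = Theta(n^4 log n).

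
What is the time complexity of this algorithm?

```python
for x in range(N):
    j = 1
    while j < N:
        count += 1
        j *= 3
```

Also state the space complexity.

Time complexity: O(n log n).
Space complexity: O(1).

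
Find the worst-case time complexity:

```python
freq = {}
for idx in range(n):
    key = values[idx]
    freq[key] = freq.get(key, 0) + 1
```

Time complexity: O(n).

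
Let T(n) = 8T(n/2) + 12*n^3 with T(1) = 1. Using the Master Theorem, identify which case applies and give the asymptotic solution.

a=8, b=2, f(n)=12*n^3.
log_2(8) = 3, so n^(log_b(a)) = n^3.
f(n) = Theta(n^3), so Case 2 applies.
T(n) = Theta(n^3 log n).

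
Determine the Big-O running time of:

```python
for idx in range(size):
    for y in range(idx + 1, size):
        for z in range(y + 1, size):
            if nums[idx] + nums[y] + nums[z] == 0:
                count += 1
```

Time complexity: O(n^3).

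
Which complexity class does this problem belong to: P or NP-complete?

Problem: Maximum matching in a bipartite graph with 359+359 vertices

This problem is in P: Hopcroft-Karp runs in O(E sqrt(V)).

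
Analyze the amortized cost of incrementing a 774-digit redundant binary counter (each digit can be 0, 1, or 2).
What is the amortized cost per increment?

A redundant counter on 774 digits allows digit values 0, 1, 2. Increment adds 1 to the least significant digit and carries any 2 to a 0 plus +1 on the next digit. With potential Phi = (number of 2-digits), each increment does O(1) actual work plus a chain of carries, each of which decreases Phi by 1. Amortized O(1).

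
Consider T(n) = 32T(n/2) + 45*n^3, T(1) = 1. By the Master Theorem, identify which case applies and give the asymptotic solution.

a=32, b=2, f(n)=45*n^3.
log_2(32) = 5 > 3.
Since f(n) = O(n^3) is polynomially smaller than n^5, Case 1 applies.
T(n) = Theta(n^5).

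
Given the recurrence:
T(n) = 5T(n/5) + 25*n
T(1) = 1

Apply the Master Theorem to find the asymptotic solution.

a=5, b=5, f(n)=25*n. log_5(5) = 1. Case 2: T(n) = O(n log n).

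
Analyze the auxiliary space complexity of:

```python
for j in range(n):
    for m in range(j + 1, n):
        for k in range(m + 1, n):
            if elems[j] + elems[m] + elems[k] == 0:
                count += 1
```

Space complexity: O(1).
Only a constant amount of auxiliary storage is used; nothing grows with n.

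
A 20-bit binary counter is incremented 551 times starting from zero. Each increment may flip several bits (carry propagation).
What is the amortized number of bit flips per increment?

Bit i flips on every 2^i-th increment, so over 551 increments bit i flips floor(551/2^i) times. Summing over i: total flips < 2 * 551. Amortized: < 2 = O(1) per increment.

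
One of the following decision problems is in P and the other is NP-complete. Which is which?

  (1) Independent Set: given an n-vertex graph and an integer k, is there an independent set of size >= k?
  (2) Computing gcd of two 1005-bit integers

(1) is NP-complete: complement of Clique (with k part of the input).
(2) is P: the Euclidean algorithm runs in polynomial time in the bit-length.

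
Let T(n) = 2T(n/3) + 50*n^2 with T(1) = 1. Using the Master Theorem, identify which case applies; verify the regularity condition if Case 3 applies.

a=2, b=3, f(n)=50*n^2.
log_3(2) = 0.6309 < 2.
f(n) = Omega(n^(0.6309+epsilon)) for some epsilon > 0, so Case 3 is the candidate.
Regularity: a*f(n/b) = 2*50*(n/3)^2 = (2/9)*50*n^2 <= c*f(n) with c = 2/9 < 1. Satisfied.
Case 3: T(n) = Theta(n^2).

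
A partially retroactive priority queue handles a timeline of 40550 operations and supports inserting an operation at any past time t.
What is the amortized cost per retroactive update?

Partially retroactive priority queues (Demaine-Iacono-Langerman) allow updates at past times with queries only at the present. With a balanced BST over the m = 40550 timeline events tracking bridges, each retroactive insert or delete is O(log m) amortized.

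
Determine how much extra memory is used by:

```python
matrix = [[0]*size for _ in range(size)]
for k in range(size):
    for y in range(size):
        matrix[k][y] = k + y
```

Space complexity: O(n^2).
A 2D structure of size n x n is allocated.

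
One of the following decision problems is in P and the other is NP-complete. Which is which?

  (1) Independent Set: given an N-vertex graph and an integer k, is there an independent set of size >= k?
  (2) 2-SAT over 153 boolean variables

(1) is NP-complete: complement of Clique (with k part of the input).
(2) is P: 2-SAT is solvable in linear time via implication-graph SCCs.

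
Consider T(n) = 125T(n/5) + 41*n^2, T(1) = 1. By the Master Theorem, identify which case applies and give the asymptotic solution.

a=125, b=5, f(n)=41*n^2.
log_5(125) = 3 > 2.
Since f(n) = O(n^2) is polynomially smaller than n^3, Case 1 applies.
T(n) = Theta(n^3).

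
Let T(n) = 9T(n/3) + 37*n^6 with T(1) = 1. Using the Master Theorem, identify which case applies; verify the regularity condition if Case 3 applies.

a=9, b=3, f(n)=37*n^6.
log_3(9) = 2 < 6.
f(n) = Omega(n^(2+epsilon)) for some epsilon > 0, so Case 3 is the candidate.
Regularity: a*f(n/b) = 9*37*(n/3)^6 = (9/729)*37*n^6 <= c*f(n) with c = 9/729 < 1. Satisfied.
Case 3: T(n) = Theta(n^6).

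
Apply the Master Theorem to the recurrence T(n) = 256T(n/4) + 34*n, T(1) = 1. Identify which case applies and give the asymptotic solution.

a=256, b=4, f(n)=34*n.
log_4(256) = 4 > 1.
Since f(n) = O(n^1) is polynomially smaller than n^4, Case 1 applies.
T(n) = Theta(n^4).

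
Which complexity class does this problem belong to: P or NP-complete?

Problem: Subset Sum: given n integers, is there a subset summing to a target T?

This problem is NP-complete: one of Karp's 21 NP-complete problems.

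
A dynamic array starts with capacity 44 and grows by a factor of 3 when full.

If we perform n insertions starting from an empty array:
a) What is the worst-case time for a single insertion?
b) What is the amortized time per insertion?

(a) Worst-case single insertion: O(n) -- when the array is full at capacity c, the resize copies all c elements, and c can be Theta(n).
(b) Resizes happen at sizes 44, 132, 396, ... Total copy cost for n insertions: 44 + 132 + ... = O(n) (geometric series with ratio 1/3). Amortized cost per insertion: O(n)/n = O(1).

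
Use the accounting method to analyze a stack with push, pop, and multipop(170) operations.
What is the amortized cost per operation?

Assign 2 credits per push (1 for the push, 1 saved for a future pop). Each pop or element popped by multipop(170) uses 1 saved credit. Total credits never go negative, so amortized cost is O(1).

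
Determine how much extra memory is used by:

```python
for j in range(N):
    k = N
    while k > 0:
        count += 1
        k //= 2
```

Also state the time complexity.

Space complexity: O(1).
Only a constant amount of auxiliary storage is used; nothing grows with n.
Time complexity: O(n log n).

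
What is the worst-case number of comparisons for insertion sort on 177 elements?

Insertion sort on reverse-sorted input: 1 + 2 + ... + (177-1) = 15576 comparisons.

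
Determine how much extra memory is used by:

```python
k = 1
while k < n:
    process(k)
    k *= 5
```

Space complexity: O(1).
Only a constant amount of auxiliary storage is used; nothing grows with n.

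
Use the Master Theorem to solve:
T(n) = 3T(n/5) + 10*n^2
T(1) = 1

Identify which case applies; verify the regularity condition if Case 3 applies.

a=3, b=5, f(n)=10*n^2.
log_5(3) = 0.6826 < 2.
f(n) = Omega(n^(0.6826+epsilon)) for some epsilon > 0, so Case 3 is the candidate.
Regularity: a*f(n/b) = 3*10*(n/5)^2 = (3/25)*10*n^2 <= c*f(n) with c = 3/25 < 1. Satisfied.
Case 3: T(n) = Theta(n^2).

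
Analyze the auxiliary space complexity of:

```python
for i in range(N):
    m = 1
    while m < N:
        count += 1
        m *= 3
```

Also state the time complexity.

Space complexity: O(1).
Only a constant amount of auxiliary storage is used; nothing grows with n.
Time complexity: O(n log n).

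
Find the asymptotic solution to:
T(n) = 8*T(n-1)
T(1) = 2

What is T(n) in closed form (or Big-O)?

Each step multiplies by 8. T(n) = T(1)*8^(n-1) = 2*8^(n-1).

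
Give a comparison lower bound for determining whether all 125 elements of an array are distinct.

In the algebraic decision-tree model, the YES region for element distinctness on 125 elements has 125! connected components (one per ordering). Ben-Or's theorem then gives a lower bound of Omega(log(n!)) = Omega(n log n).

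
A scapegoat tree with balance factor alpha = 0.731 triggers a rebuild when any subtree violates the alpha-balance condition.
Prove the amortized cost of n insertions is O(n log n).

Define potential Phi = c * sum of |size(left(v)) - size(right(v))| over all nodes. An insertion at depth d costs O(d) = O(log n) and increases Phi by O(log n). When a rebuild of subtree of size s occurs, it costs O(s) but reduces Phi by Omega(s). With alpha = 0.731, between rebuilds Omega(s) insertions must occur. Amortized cost per insertion: O(log n).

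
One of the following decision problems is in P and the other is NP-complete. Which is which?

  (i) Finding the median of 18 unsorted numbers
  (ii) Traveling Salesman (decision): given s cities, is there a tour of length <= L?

(i) is P: linear-time selection (median-of-medians) runs in O(n).
(ii) is NP-complete: reduces from Hamiltonian Cycle.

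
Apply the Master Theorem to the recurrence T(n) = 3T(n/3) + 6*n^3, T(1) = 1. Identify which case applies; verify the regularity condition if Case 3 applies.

a=3, b=3, f(n)=6*n^3.
log_3(3) = 1 < 3.
f(n) = Omega(n^(1+epsilon)) for some epsilon > 0, so Case 3 is the candidate.
Regularity: a*f(n/b) = 3*6*(n/3)^3 = (3/27)*6*n^3 <= c*f(n) with c = 3/27 < 1. Satisfied.
Case 3: T(n) = Theta(n^3).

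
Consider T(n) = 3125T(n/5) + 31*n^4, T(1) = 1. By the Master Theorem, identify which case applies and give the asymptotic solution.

a=3125, b=5, f(n)=31*n^4.
log_5(3125) = 5 > 4.
Since f(n) = O(n^4) is polynomially smaller than n^5, Case 1 applies.
T(n) = Theta(n^5).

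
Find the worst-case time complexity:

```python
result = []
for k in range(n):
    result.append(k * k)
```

Time complexity: O(n).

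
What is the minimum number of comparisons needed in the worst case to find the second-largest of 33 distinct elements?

Lower bound: finding the max needs 33-1 comparisons. By the adversary weight-doubling argument, the max must personally win >= ceil(log_2(33)) = 6 comparisons; the 2nd-largest is among those 6 losers, needing 6-1 more comparisons. Total >= 33-1 + 6-1 = 37. A balanced knockout tournament achieves this.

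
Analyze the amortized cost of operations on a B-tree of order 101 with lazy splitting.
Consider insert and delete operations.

In a B-tree of order 101, a node splits when it has 101 keys. With lazy splitting, we use potential Phi = number of full nodes + number of near-empty nodes. Each split costs O(1) but reduces potential. Between splits, at least 50 insertions must occur in that node. Amortized structural cost is O(1) per operation, plus O(log_101 n) traversal.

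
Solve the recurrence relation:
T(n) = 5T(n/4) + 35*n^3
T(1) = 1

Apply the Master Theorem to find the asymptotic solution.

a=5, b=4, f(n)=35*n^3. log_4(5) = 1.161 < 3. Case 3: T(n) = O(n^3).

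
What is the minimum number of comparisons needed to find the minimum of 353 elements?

Finding the minimum requires 352 comparisons, identical reasoning to finding the maximum. Each comparison eliminates one candidate.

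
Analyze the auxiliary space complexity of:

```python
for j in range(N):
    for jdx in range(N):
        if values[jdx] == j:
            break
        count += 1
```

Space complexity: O(1).
Only a constant amount of auxiliary storage is used; nothing grows with n.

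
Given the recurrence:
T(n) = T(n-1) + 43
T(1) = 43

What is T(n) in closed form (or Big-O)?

Unrolling: T(n) = T(n-1) + 43 = T(n-2) + 2*43 = ... = T(1) + (n-1)*43 = 43 + (n-1)*43 = 43n.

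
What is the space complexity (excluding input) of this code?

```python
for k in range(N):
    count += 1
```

Space complexity: O(1).
Only a constant amount of auxiliary storage is used; nothing grows with n.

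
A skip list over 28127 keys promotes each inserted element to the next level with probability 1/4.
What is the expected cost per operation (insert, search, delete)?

Expected number of levels is O(log_4(28127)) = O(log n). A search visits O(1) expected nodes per level over O(log n) levels. Insert/delete are a search plus O(1) pointer updates per level. Expected O(log n) per operation.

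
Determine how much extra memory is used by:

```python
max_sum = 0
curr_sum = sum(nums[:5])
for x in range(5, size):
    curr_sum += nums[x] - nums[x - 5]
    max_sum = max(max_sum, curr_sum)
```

Space complexity: O(1).
Only a constant amount of auxiliary storage is used; nothing grows with n.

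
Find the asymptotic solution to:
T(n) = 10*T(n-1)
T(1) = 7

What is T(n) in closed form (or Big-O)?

Each step multiplies by 10. T(n) = T(1)*10^(n-1) = 7*10^(n-1).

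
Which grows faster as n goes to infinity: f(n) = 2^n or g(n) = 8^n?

g(n) = 8^n grows faster: (8/2)^n -> infinity since 8/2 > 1.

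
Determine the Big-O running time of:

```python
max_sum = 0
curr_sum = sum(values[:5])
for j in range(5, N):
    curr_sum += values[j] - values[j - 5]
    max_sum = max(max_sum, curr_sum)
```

Time complexity: O(n).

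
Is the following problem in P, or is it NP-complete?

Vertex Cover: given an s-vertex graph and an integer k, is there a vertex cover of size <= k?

This problem is NP-complete: one of Karp's 21 NP-complete problems (with k part of the input; for any fixed constant k it is in P).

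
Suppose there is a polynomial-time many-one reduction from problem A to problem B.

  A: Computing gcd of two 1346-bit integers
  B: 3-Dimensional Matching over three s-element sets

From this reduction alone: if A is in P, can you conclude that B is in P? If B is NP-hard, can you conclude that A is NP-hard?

A poly-time reduction A <=_p B transfers tractability DOWN (B easy => A easy) and hardness UP (A hard => B hard), not the reverse.
From A in P, the reduction alone does NOT give B in P: any problem in P trivially reduces to SAT, yet SAT is not known to be in P.
From B NP-hard, the reduction alone does NOT give A NP-hard: again, easy problems reduce to hard ones.
(Here in fact A is P and B is NP-complete.)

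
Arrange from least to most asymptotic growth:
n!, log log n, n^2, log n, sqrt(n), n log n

Ordered by growth rate: log log n < log n < sqrt(n) < n log n < n^2 < n!.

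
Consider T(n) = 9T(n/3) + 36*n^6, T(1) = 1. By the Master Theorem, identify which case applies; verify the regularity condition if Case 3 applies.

a=9, b=3, f(n)=36*n^6.
log_3(9) = 2 < 6.
f(n) = Omega(n^(2+epsilon)) for some epsilon > 0, so Case 3 is the candidate.
Regularity: a*f(n/b) = 9*36*(n/3)^6 = (9/729)*36*n^6 <= c*f(n) with c = 9/729 < 1. Satisfied.
Case 3: T(n) = Theta(n^6).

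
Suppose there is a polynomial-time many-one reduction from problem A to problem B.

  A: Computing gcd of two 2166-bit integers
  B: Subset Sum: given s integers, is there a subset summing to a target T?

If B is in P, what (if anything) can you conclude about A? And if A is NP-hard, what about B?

A poly-time reduction A <=_p B means any A-instance can be transformed to a B-instance in poly time.
If B is in P: compose the reduction with B's poly-time algorithm to solve A in poly time, so A is in P.
If A is NP-hard: every NP problem reduces to A, which reduces to B; composing reductions, every NP problem reduces to B, so B is NP-hard.
(Here in fact A is P and B is NP-complete.)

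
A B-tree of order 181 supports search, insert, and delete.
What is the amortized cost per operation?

B-tree of order 181 has height O(log_181 n). Each operation traverses the tree height. Splits during insert and merges during delete are O(1) each and occur at most once per level. Total cost per operation: O(log_181 n).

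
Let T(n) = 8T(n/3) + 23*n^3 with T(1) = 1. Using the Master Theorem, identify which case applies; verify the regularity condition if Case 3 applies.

a=8, b=3, f(n)=23*n^3.
log_3(8) = 1.893 < 3.
f(n) = Omega(n^(1.893+epsilon)) for some epsilon > 0, so Case 3 is the candidate.
Regularity: a*f(n/b) = 8*23*(n/3)^3 = (8/27)*23*n^3 <= c*f(n) with c = 8/27 < 1. Satisfied.
Case 3: T(n) = Theta(n^3).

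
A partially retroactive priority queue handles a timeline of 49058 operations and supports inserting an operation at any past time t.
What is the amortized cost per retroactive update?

Partially retroactive priority queues (Demaine-Iacono-Langerman) allow updates at past times with queries only at the present. With a balanced BST over the m = 49058 timeline events tracking bridges, each retroactive insert or delete is O(log m) amortized.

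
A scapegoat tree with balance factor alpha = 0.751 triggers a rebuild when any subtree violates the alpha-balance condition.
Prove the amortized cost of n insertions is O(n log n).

Define potential Phi = c * sum of |size(left(v)) - size(right(v))| over all nodes. An insertion at depth d costs O(d) = O(log n) and increases Phi by O(log n). When a rebuild of subtree of size s occurs, it costs O(s) but reduces Phi by Omega(s). With alpha = 0.751, between rebuilds Omega(s) insertions must occur. Amortized cost per insertion: O(log n).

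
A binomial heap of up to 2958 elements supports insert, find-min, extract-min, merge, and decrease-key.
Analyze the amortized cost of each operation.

A binomial heap with n <= 2958 elements has at most floor(log_2 2958) + 1 = 12 trees. Using potential Phi = number of trees: Insert adds one tree, but cascading merges reduce count -- amortized O(1). Find-min reads the cached minimum pointer: O(1). Extract-min creates O(log n) new trees: O(log n). Merge combines tree lists: O(log n). Decrease-key sifts the element up its tree of height <= log n: O(log n).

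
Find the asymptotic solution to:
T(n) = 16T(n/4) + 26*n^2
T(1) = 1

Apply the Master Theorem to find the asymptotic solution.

a=16, b=4, f(n)=26*n^2. log_4(16) = 2. Case 2: T(n) = O(n^2 log n).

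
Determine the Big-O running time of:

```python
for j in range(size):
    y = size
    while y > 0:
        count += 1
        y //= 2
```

Time complexity: O(n log n).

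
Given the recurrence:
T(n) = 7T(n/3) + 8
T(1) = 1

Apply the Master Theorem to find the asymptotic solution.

a=7, b=3, f(n)=8. log_3(7) = 1.771. Case 1 of Master Theorem: T(n) = O(n^1.771).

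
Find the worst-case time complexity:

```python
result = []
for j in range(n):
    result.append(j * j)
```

Time complexity: O(n).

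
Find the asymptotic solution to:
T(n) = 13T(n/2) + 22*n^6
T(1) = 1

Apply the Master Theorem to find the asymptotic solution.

a=13, b=2, f(n)=22*n^6. log_2(13) = 3.7 < 6. Case 3: T(n) = O(n^6).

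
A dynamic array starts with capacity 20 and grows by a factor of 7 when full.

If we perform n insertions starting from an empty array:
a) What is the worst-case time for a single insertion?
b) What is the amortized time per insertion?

(a) Worst-case single insertion: O(n) -- when the array is full at capacity c, the resize copies all c elements, and c can be Theta(n).
(b) Resizes happen at sizes 20, 140, 980, ... Total copy cost for n insertions: 20 + 140 + ... = O(n) (geometric series with ratio 1/7). Amortized cost per insertion: O(n)/n = O(1).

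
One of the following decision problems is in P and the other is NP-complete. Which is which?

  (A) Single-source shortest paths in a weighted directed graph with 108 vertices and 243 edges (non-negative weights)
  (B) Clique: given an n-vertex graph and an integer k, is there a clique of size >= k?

(A) is P: Dijkstra's algorithm runs in O((V+E) log V).
(B) is NP-complete: complement of Independent Set / Vertex Cover (with k part of the input).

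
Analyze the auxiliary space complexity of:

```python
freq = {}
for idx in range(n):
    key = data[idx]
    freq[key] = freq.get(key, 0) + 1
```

Space complexity: O(n).
Auxiliary storage grows linearly with the input size n in the worst case.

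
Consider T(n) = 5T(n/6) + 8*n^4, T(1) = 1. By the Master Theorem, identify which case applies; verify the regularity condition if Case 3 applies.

a=5, b=6, f(n)=8*n^4.
log_6(5) = 0.8982 < 4.
f(n) = Omega(n^(0.8982+epsilon)) for some epsilon > 0, so Case 3 is the candidate.
Regularity: a*f(n/b) = 5*8*(n/6)^4 = (5/1296)*8*n^4 <= c*f(n) with c = 5/1296 < 1. Satisfied.
Case 3: T(n) = Theta(n^4).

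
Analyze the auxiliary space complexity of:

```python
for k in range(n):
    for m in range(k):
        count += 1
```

Space complexity: O(1).
Only a constant amount of auxiliary storage is used; nothing grows with n.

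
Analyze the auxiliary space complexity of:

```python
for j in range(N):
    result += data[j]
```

Space complexity: O(1).
Only a constant amount of auxiliary storage is used; nothing grows with n.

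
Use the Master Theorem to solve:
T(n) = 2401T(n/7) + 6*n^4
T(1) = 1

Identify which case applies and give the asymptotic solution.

a=2401, b=7, f(n)=6*n^4.
log_7(2401) = 4, so n^(log_b(a)) = n^4.
f(n) = Theta(n^4), so Case 2 applies.
T(n) = Theta(n^4 log n).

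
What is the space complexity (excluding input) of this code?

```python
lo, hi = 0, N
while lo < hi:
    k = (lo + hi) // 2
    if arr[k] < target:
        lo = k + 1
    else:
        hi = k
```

Space complexity: O(1).
Only a constant amount of auxiliary storage is used; nothing grows with n.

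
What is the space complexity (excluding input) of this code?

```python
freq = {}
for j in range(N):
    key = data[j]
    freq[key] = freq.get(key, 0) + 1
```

Space complexity: O(n).
Auxiliary storage grows linearly with the input size n in the worst case.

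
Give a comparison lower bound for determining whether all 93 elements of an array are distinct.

In the algebraic decision-tree model, the YES region for element distinctness on 93 elements has 93! connected components (one per ordering). Ben-Or's theorem then gives a lower bound of Omega(log(n!)) = Omega(n log n).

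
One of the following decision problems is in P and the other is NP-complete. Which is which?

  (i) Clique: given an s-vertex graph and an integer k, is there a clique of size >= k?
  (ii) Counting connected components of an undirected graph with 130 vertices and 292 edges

(i) is NP-complete: complement of Independent Set / Vertex Cover (with k part of the input).
(ii) is P: BFS/DFS visits each vertex and edge once: O(V+E).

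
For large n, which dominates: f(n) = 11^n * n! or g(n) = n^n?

f(n) = 11^n * n! grows faster: by Stirling n! ~ sqrt(2 pi n)(n/e)^n, so 11^n n! / n^n ~ (11/e)^n sqrt(2 pi n) -> infinity since 11/e > 1.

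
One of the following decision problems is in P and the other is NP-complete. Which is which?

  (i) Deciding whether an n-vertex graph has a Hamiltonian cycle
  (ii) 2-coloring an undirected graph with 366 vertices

(i) is NP-complete: one of Karp's 21 NP-complete problems.
(ii) is P: 2-coloring is bipartiteness testing via BFS, O(V+E).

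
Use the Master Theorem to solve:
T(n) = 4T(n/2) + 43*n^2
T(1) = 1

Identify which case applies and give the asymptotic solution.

a=4, b=2, f(n)=43*n^2.
log_2(4) = 2, so n^(log_b(a)) = n^2.
f(n) = Theta(n^2), so Case 2 applies.
T(n) = Theta(n^2 log n).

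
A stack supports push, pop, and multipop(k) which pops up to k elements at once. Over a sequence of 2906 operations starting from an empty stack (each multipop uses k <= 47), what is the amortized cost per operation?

Each element is pushed exactly once and popped at most once (whether by pop or as part of a multipop). So the total number of individual pops over the whole sequence is at most the number of pushes, which is at most 2906. Total work <= 2 * 2906, hence O(1) amortized per operation.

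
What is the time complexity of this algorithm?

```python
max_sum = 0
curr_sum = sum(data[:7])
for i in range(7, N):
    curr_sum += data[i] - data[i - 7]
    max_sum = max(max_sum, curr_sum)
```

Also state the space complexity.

Time complexity: O(n).
Space complexity: O(1).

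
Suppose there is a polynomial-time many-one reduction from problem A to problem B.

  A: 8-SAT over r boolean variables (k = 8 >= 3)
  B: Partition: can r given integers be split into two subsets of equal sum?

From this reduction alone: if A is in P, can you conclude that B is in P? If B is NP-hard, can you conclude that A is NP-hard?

A poly-time reduction A <=_p B transfers tractability DOWN (B easy => A easy) and hardness UP (A hard => B hard), not the reverse.
From A in P, the reduction alone does NOT give B in P: any problem in P trivially reduces to SAT, yet SAT is not known to be in P.
From B NP-hard, the reduction alone does NOT give A NP-hard: again, easy problems reduce to hard ones.
(Here in fact A is NP-complete and B is NP-complete.)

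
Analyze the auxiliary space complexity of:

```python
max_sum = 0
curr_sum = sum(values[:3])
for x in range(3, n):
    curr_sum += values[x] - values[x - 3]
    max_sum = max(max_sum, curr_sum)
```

Space complexity: O(1).
Only a constant amount of auxiliary storage is used; nothing grows with n.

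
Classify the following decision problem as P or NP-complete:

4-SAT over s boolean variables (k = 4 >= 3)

This problem is NP-complete: 3-SAT is NP-complete (Cook-Levin); k-SAT for k>=3 reduces from 3-SAT.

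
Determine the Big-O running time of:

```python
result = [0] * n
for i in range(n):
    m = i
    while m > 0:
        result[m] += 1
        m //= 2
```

Time complexity: O(n log n).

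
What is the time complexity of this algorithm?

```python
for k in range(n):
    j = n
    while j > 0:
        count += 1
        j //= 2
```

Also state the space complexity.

Time complexity: O(n log n).
Space complexity: O(1).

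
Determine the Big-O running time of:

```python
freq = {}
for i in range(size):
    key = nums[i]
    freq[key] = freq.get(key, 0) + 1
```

Time complexity: O(n).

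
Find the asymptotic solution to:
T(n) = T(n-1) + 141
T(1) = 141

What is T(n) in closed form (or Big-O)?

Unrolling: T(n) = T(n-1) + 141 = T(n-2) + 2*141 = ... = T(1) + (n-1)*141 = 141 + (n-1)*141 = 141n.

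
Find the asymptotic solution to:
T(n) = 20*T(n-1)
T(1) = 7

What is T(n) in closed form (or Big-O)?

Each step multiplies by 20. T(n) = T(1)*20^(n-1) = 7*20^(n-1).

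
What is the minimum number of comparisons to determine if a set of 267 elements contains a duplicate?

Determining if 267 elements are all distinct requires Omega(n log n) comparisons in the comparison model. This follows from the element distinctness lower bound.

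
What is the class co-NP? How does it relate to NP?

co-NP is the class of problems whose complement is in NP. A problem is in co-NP if 'no' instances have short proofs. NP and co-NP may or may not be equal. If NP != co-NP, then P != NP. Tautology (is a formula always true?) is in co-NP.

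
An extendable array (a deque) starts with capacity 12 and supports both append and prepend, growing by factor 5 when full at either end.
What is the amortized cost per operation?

Growth at either end copies all elements; capacities form a geometric sequence with ratio 5, so total copy cost over n operations is O(n) (two geometric series). Amortized O(1).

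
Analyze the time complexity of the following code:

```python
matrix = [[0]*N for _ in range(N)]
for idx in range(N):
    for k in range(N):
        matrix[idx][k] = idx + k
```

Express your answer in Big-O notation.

Time complexity: O(n^2).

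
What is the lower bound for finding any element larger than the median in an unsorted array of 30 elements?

To find an element larger than the median of 30 elements, we must see Omega(n) elements. Without seeing enough elements, an adversary can make any unseen element the median.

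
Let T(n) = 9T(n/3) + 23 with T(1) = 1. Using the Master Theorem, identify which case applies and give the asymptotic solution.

a=9, b=3, f(n)=23.
log_3(9) = 2 > 0.
Since f(n) = O(n^0) is polynomially smaller than n^2, Case 1 applies.
T(n) = Theta(n^2).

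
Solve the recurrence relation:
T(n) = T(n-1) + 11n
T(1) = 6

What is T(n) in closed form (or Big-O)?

Unrolling: T(n) = 6 + 11*(2 + 3 + ... + n) = 6 + 11*(n(n+1)/2 - 1) = O(n^2).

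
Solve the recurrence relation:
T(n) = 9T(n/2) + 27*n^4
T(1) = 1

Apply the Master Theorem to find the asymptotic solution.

a=9, b=2, f(n)=27*n^4. log_2(9) = 3.17 < 4. Case 3: T(n) = O(n^4).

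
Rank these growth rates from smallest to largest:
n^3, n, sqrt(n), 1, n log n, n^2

Ordered by growth rate: 1 < sqrt(n) < n < n log n < n^2 < n^3.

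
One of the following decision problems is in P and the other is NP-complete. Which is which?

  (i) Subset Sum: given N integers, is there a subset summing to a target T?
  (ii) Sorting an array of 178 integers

(i) is NP-complete: one of Karp's 21 NP-complete problems.
(ii) is P: merge sort runs in O(n log n).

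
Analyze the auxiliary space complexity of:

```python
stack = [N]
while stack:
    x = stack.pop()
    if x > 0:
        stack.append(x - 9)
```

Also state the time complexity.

Space complexity: O(1).
Only a constant amount of auxiliary storage is used; nothing grows with n.
Time complexity: O(n).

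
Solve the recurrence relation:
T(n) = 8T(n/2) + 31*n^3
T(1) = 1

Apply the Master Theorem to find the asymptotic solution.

a=8, b=2, f(n)=31*n^3. log_2(8) = 3. Case 2: T(n) = O(n^3 log n).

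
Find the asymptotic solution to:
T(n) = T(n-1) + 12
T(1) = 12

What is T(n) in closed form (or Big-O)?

Unrolling: T(n) = T(n-1) + 12 = T(n-2) + 2*12 = ... = T(1) + (n-1)*12 = 12 + (n-1)*12 = 12n.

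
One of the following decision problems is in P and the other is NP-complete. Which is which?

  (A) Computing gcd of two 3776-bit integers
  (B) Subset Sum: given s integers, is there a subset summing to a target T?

(A) is P: the Euclidean algorithm runs in polynomial time in the bit-length.
(B) is NP-complete: one of Karp's 21 NP-complete problems.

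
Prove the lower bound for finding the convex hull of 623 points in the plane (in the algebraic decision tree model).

Reduction from sorting: given 623 numbers x_1,...,x_{623}, map x_i to the point (x_i, x_i^2) on the parabola y = x^2. All points are on the convex hull, and walking the hull gives them in sorted x-order. Since sorting requires Omega(n log n), so does planar convex hull.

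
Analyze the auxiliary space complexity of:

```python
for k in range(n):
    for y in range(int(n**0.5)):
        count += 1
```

Space complexity: O(1).
Only a constant amount of auxiliary storage is used; nothing grows with n.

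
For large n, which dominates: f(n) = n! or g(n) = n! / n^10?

f(n) = n! grows faster: the ratio n!/(n!/n^10) = n^10 -> infinity.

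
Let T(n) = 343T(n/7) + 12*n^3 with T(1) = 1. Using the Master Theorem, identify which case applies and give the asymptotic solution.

a=343, b=7, f(n)=12*n^3.
log_7(343) = 3, so n^(log_b(a)) = n^3.
f(n) = Theta(n^3), so Case 2 applies.
T(n) = Theta(n^3 log n).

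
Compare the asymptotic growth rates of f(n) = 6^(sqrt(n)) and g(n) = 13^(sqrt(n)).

g(n) = 13^(sqrt(n)) grows faster: ratio is (13/6)^(sqrt(n)) -> infinity since 13/6 > 1.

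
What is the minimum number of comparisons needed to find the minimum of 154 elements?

Finding the minimum requires 153 comparisons, identical reasoning to finding the maximum. Each comparison eliminates one candidate.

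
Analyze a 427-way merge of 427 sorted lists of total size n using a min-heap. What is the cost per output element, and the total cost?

Maintain a min-heap of size 427 holding the current head of each list. Each output step does one extract-min (O(log 427)) and one insert of that list's next element (O(log 427)). Each of the n elements passes through the heap exactly once, so the total cost is O(n log 427), i.e. O(log 427) per output element.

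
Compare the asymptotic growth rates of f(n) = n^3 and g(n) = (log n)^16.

f(n) = n^3 grows faster: any positive polynomial dominates any polylog.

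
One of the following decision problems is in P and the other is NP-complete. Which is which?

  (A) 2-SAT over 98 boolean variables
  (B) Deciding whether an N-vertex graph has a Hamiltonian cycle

(A) is P: 2-SAT is solvable in linear time via implication-graph SCCs.
(B) is NP-complete: one of Karp's 21 NP-complete problems.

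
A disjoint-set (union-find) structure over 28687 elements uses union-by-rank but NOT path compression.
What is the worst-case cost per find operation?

Union-by-rank alone keeps every tree's height <= log_2(28687) ~= 14.8. Each find traverses from a node to its root, costing O(height) = O(log n). Without path compression this bound is tight.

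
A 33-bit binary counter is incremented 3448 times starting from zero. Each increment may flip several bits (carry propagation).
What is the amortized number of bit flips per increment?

Bit i flips on every 2^i-th increment, so over 3448 increments bit i flips floor(3448/2^i) times. Summing over i: total flips < 2 * 3448. Amortized: < 2 = O(1) per increment.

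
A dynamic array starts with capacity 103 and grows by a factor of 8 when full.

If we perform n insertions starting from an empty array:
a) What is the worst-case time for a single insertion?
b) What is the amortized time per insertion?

(a) Worst-case single insertion: O(n) -- when the array is full at capacity c, the resize copies all c elements, and c can be Theta(n).
(b) Resizes happen at sizes 103, 824, 6592, ... Total copy cost for n insertions: 103 + 824 + ... = O(n) (geometric series with ratio 1/8). Amortized cost per insertion: O(n)/n = O(1).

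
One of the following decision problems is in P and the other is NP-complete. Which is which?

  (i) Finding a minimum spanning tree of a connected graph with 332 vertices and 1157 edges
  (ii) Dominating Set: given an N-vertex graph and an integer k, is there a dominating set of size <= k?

(i) is P: Kruskal's / Prim's algorithms run in polynomial time.
(ii) is NP-complete: reduces from Set Cover (with k part of the input).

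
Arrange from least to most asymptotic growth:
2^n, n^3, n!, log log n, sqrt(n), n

Ordered by growth rate: log log n < sqrt(n) < n < n^3 < 2^n < n!.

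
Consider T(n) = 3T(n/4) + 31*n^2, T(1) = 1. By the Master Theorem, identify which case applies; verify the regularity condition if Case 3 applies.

a=3, b=4, f(n)=31*n^2.
log_4(3) = 0.7925 < 2.
f(n) = Omega(n^(0.7925+epsilon)) for some epsilon > 0, so Case 3 is the candidate.
Regularity: a*f(n/b) = 3*31*(n/4)^2 = (3/16)*31*n^2 <= c*f(n) with c = 3/16 < 1. Satisfied.
Case 3: T(n) = Theta(n^2).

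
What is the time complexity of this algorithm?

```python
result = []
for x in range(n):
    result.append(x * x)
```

Time complexity: O(n).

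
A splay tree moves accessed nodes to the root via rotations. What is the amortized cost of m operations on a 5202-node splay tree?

Using a potential function Phi = sum of log(size of subtree) for each node, each splay operation has amortized cost O(log n) where n = 5202. Bad individual operations (O(n)) are offset by decreased potential.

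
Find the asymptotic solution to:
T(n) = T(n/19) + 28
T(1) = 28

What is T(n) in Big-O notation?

Each step divides n by 19 and adds 28. After log_19(n) steps, T(n) = O(log n).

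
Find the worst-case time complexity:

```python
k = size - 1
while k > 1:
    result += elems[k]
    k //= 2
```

Time complexity: O(log n).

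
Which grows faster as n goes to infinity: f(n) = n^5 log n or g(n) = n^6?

g(n) = n^6 grows faster: n^6 / (n^5 log n) = n/log n -> infinity.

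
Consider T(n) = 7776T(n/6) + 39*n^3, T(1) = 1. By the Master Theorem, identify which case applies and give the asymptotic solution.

a=7776, b=6, f(n)=39*n^3.
log_6(7776) = 5 > 3.
Since f(n) = O(n^3) is polynomially smaller than n^5, Case 1 applies.
T(n) = Theta(n^5).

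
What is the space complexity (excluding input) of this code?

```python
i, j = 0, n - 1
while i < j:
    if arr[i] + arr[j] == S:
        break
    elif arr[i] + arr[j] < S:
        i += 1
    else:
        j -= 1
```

Space complexity: O(1).
Only a constant amount of auxiliary storage is used; nothing grows with n.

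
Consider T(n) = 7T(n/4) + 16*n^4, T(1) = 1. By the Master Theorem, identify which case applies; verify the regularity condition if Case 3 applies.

a=7, b=4, f(n)=16*n^4.
log_4(7) = 1.404 < 4.
f(n) = Omega(n^(1.404+epsilon)) for some epsilon > 0, so Case 3 is the candidate.
Regularity: a*f(n/b) = 7*16*(n/4)^4 = (7/256)*16*n^4 <= c*f(n) with c = 7/256 < 1. Satisfied.
Case 3: T(n) = Theta(n^4).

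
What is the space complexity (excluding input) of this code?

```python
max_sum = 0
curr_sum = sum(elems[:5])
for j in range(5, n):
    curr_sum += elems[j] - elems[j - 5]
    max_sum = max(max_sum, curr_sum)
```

Space complexity: O(1).
Only a constant amount of auxiliary storage is used; nothing grows with n.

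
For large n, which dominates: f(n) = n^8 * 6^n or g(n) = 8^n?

g(n) = 8^n grows faster: 8^n / (n^8 6^n) = (8/6)^n / n^8 -> infinity since 8/6 > 1.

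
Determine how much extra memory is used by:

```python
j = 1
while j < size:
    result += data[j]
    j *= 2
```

Space complexity: O(1).
Only a constant amount of auxiliary storage is used; nothing grows with n.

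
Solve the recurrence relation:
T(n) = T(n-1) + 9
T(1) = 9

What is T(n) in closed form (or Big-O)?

Unrolling: T(n) = T(n-1) + 9 = T(n-2) + 2*9 = ... = T(1) + (n-1)*9 = 9 + (n-1)*9 = 9n.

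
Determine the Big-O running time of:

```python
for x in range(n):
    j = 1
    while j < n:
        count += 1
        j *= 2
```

Time complexity: O(n log n).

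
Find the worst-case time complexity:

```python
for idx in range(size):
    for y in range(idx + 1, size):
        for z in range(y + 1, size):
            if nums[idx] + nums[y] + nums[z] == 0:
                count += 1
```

Time complexity: O(n^3).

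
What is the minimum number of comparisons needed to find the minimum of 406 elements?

Finding the minimum requires 405 comparisons, identical reasoning to finding the maximum. Each comparison eliminates one candidate.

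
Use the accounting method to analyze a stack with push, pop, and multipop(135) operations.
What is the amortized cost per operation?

Assign 2 credits per push (1 for the push, 1 saved for a future pop). Each pop or element popped by multipop(135) uses 1 saved credit. Total credits never go negative, so amortized cost is O(1).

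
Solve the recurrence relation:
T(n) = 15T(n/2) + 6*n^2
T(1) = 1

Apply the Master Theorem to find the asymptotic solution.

a=15, b=2, f(n)=6*n^2. log_2(15) = 3.907. Case 1 of Master Theorem: T(n) = O(n^3.907).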